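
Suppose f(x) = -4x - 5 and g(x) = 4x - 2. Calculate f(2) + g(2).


f(2) = -13
g(2) = 6
Sum = -7

-7


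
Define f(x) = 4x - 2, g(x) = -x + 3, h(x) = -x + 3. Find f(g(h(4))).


h(4) = -1
g(-1) = 4
f(4) = 14

14


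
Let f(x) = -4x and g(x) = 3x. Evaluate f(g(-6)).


g(-6) = -18
f(-18) = 72

72


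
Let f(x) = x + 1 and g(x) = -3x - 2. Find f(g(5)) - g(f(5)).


f(g(5)) = -16
g(f(5)) = -20
Difference = 4

4


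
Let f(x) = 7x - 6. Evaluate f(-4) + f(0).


f(-4) = -34
f(0) = -6
Sum = -40

-40


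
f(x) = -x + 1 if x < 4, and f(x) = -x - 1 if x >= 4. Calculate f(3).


-2


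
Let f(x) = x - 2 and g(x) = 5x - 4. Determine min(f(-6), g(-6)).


f(-6) = -8
g(-6) = -34
min = -34

-34


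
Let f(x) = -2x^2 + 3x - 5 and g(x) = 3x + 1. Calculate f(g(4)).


g(4) = 13
f(13) = (-2)*(13)^2 + 3*(13) - 5 = -304

-304


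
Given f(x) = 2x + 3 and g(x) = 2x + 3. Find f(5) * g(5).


f(5) = 13
g(5) = 13
Product = 169

169


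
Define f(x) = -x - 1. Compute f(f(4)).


f(4) = -5
f(-5) = 4

4


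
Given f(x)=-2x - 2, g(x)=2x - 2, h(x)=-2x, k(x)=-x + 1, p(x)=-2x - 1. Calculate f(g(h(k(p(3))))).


66


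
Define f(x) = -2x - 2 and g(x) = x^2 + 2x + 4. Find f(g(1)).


g(1) = 7
f(7) = -16

-16


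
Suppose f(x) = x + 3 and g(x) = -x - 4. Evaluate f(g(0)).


g(0) = -4
f(-4) = -1

-1


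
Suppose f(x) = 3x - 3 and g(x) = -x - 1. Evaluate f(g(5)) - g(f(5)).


f(g(5)) = -21
g(f(5)) = -13
Difference = -8

-8


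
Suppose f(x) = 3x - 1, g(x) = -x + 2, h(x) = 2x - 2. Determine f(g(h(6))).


h(6) = 10
g(10) = -8
f(-8) = -25

-25


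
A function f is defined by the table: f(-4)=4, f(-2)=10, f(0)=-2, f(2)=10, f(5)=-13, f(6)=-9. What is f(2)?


10


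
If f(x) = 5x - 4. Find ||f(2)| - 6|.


f(2) = 6
|6| = 6
|6 - 6| = 0

0


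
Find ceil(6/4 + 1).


6/4 = 1.5
1.5 + 1 = 2.5
ceil(2.5) = 3

3


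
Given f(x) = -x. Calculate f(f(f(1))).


f(1) = -1
f(-1) = 1
f(1) = -1

-1


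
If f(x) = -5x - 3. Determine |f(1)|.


f(1) = -8
|-8| = 8

8


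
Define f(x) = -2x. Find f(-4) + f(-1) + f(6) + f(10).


f(-4) = 8
f(-1) = 2
f(6) = -12
f(10) = -20
Sum = -22

-22


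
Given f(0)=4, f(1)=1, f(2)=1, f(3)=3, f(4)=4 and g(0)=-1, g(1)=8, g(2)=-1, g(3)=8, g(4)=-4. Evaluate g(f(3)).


f(3) = 3
g(3) = 8

8


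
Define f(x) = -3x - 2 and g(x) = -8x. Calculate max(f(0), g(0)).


f(0) = -2
g(0) = 0
max = 0

0


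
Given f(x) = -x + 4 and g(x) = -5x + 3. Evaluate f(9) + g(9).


f(9) = -5
g(9) = -42
Sum = -47

-47


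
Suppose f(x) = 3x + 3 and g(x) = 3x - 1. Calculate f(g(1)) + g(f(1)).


26


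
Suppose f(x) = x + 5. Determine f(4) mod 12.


f(4) = 9
9 mod 12 = 9

9


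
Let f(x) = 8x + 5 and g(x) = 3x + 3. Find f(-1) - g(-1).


f(-1) = -3
g(-1) = 0
Difference = -3

-3


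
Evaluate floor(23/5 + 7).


23/5 = 4.6
4.6 + 7 = 11.6
floor(11.6) = 11

11


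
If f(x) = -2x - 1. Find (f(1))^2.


9


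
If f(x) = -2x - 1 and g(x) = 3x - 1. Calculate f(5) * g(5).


f(5) = -11
g(5) = 14
Product = -154

-154


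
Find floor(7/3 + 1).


7/3 = 2.3333
2.3333 + 1 = 3.3333
floor(3.3333) = 3

3


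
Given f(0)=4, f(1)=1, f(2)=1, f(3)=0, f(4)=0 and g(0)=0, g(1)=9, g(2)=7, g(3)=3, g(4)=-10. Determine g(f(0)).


f(0) = 4
g(4) = -10

-10


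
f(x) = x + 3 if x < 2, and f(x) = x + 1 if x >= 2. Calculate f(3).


3 satisfies x >= 2
f(3) = 4

4


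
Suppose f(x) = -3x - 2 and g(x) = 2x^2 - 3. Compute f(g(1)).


g(1) = -1
f(-1) = 1

1


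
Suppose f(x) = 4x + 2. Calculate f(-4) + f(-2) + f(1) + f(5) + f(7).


f(-4) = -14
f(-2) = -6
f(1) = 6
f(5) = 22
f(7) = 30
Sum = 38

38


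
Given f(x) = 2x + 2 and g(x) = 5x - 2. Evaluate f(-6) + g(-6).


f(-6) = -10
g(-6) = -32
Sum = -42

-42


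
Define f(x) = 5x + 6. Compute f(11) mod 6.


f(11) = 61
61 mod 6 = 1

1


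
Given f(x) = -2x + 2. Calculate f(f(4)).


f(4) = -6
f(-6) = 14

14


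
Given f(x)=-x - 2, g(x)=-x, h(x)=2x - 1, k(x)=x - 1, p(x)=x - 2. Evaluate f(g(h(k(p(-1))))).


p(-1) = -3
k(-3) = -4
h(-4) = -9
g(-9) = 9
f(9) = -11

-11


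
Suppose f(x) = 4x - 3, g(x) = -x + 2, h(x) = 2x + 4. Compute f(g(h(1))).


h(1) = 6
g(6) = -4
f(-4) = -19

-19


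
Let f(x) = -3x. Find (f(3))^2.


f(3) = -9
(-9)^2 = 81

81


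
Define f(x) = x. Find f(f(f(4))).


f(4) = 4
f(4) = 4
f(4) = 4

4


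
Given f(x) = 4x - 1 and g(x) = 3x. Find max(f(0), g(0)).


f(0) = -1
g(0) = 0
max = 0

0


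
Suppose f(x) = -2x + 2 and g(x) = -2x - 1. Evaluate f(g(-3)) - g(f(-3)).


f(g(-3)) = -8
g(f(-3)) = -17
Difference = 9

9


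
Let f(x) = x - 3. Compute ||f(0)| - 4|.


f(0) = -3
|-3| = 3
|3 - 4| = 1

1


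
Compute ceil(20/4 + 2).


20/4 = 5
5 + 2 = 7
ceil(7) = 7

7


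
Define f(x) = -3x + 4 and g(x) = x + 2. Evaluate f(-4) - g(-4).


18


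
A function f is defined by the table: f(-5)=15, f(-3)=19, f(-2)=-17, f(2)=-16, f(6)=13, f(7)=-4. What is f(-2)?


Reading from the table at x = -2

-17


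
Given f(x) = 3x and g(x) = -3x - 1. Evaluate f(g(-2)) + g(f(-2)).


f(g(-2)) = 15
g(f(-2)) = 17
Sum = 32

32


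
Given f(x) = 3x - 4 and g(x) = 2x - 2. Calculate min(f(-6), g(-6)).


-22


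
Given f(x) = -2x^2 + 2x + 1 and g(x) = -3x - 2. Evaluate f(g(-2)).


g(-2) = 4
f(4) = (-2)*(4)^2 + 2*(4) + 1 = -23

-23


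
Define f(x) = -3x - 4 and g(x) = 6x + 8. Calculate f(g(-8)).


g(-8) = -40
f(-40) = 116

116


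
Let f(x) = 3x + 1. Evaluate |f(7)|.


f(7) = 22
|22| = 22

22


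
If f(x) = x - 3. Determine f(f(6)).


f(6) = 3
f(3) = 0

0


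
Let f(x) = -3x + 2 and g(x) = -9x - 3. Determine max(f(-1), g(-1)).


f(-1) = 5
g(-1) = 6
max = 6

6


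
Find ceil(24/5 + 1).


24/5 = 4.8
4.8 + 1 = 5.8
ceil(5.8) = 6

6


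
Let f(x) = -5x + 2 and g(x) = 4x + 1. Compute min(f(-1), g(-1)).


-3


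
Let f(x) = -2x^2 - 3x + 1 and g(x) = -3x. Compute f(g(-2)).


g(-2) = 6
f(6) = (-2)*(6)^2 - 3*(6) + 1 = -89

-89


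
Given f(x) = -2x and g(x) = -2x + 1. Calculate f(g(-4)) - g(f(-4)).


f(g(-4)) = -18
g(f(-4)) = -15
Difference = -3

-3


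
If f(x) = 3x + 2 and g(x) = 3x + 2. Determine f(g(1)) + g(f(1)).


f(g(1)) = 17
g(f(1)) = 17
Sum = 34

34


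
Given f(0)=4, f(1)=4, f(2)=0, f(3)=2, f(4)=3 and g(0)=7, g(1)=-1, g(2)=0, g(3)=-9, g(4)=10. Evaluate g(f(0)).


10


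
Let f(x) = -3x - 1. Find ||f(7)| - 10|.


f(7) = -22
|-22| = 22
|22 - 10| = 12

12


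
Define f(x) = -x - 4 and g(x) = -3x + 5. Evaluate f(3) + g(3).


f(3) = -7
g(3) = -4
Sum = -11

-11


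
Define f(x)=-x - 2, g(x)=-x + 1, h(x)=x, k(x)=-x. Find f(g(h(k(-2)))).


k(-2) = 2
h(2) = 2
g(2) = -1
f(-1) = -1

-1


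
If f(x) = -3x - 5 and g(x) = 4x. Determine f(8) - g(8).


-61


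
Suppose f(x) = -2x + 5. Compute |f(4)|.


f(4) = -3
|-3| = 3

3


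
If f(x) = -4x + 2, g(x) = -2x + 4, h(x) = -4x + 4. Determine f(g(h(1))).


h(1) = 0
g(0) = 4
f(4) = -14

-14


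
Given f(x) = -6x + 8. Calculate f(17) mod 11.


f(17) = -94
-94 mod 11 = 5

5


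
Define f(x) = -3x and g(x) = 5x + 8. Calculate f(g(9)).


g(9) = 53
f(53) = -159

-159


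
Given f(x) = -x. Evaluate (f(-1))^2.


f(-1) = 1
(1)^2 = 1

1


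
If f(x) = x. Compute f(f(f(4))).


f(4) = 4
f(4) = 4
f(4) = 4

4


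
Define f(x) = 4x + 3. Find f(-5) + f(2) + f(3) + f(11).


f(-5) = -17
f(2) = 11
f(3) = 15
f(11) = 47
Sum = 56

56


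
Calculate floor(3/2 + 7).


8


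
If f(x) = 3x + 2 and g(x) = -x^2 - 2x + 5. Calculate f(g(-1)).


g(-1) = 6
f(6) = 20

20


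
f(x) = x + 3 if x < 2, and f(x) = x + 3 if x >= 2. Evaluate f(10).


10 satisfies x >= 2
f(10) = 13

13


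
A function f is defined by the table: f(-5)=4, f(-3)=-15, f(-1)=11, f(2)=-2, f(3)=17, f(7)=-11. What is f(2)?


Reading from the table at x = 2

-2


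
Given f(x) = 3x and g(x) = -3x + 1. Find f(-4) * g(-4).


f(-4) = -12
g(-4) = 13
Product = -156

-156


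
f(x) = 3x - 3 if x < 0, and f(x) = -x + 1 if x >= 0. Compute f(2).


2 satisfies x >= 0
f(2) = -1

-1


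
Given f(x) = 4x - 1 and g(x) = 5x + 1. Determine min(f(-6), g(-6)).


f(-6) = -25
g(-6) = -29
min = -29

-29


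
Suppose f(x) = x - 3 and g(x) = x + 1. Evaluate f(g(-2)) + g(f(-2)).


-8


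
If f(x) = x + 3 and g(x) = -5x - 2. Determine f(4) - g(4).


f(4) = 7
g(4) = -22
Difference = 29

29


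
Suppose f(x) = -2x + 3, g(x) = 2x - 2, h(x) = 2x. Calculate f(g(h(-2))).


23


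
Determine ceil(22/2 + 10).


22/2 = 11
11 + 10 = 21
ceil(21) = 21

21


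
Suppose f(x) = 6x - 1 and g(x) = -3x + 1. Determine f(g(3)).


g(3) = -8
f(-8) = -49

-49


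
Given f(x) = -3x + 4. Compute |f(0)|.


f(0) = 4
|4| = 4

4


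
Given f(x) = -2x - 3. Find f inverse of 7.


Solve -2x - 3 = 7
x = (7 + 3) / (-2) = -5

-5


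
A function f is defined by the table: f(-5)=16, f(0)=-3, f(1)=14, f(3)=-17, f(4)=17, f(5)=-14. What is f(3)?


-17


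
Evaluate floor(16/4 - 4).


16/4 = 4
4 - 4 = 0
floor(0) = 0

0


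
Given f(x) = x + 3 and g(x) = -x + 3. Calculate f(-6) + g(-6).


6


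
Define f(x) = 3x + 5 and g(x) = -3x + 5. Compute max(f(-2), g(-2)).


f(-2) = -1
g(-2) = 11
max = 11

11


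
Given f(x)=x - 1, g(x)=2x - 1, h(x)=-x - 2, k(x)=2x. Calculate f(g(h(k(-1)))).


-2


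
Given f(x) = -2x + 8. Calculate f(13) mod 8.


f(13) = -18
-18 mod 8 = 6

6


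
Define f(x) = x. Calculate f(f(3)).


f(3) = 3
f(3) = 3

3


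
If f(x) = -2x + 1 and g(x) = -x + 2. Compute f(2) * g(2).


f(2) = -3
g(2) = 0
Product = 0

0


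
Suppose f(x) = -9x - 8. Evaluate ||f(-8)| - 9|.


f(-8) = 64
|64| = 64
|64 - 9| = 55

55


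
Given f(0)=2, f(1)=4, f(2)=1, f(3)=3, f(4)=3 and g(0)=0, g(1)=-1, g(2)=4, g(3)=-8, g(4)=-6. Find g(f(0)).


f(0) = 2
g(2) = 4

4


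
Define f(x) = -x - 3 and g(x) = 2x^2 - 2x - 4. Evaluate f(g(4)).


g(4) = 20
f(20) = -23

-23


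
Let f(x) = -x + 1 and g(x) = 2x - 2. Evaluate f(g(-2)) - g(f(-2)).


f(g(-2)) = 7
g(f(-2)) = 4
Difference = 3

3


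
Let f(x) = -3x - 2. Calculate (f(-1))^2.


f(-1) = 1
(1)^2 = 1

1


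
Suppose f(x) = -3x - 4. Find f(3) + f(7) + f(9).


f(3) = -13
f(7) = -25
f(9) = -31
Sum = -69

-69


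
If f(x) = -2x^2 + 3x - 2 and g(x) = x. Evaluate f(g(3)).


g(3) = 3
f(3) = (-2)*(3)^2 + 3*(3) - 2 = -11

-11


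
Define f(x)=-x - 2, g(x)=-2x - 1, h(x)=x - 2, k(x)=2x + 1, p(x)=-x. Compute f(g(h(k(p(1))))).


p(1) = -1
k(-1) = -1
h(-1) = -3
g(-3) = 5
f(5) = -7

-7


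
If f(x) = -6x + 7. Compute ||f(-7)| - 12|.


f(-7) = 49
|49| = 49
|49 - 12| = 37

37


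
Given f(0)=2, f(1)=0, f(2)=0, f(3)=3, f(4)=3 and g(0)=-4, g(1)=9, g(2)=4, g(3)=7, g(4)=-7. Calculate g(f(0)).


f(0) = 2
g(2) = 4

4


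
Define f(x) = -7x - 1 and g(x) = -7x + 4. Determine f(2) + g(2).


-25


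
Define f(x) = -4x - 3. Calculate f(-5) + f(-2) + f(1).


15


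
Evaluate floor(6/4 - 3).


6/4 = 1.5
1.5 - 3 = -1.5
floor(-1.5) = -2

-2


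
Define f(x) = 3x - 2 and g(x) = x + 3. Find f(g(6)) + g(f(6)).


f(g(6)) = 25
g(f(6)) = 19
Sum = 44

44


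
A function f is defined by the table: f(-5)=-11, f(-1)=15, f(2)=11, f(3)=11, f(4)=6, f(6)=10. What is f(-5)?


-11


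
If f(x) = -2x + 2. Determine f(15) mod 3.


2


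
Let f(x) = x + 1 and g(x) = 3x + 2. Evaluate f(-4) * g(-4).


f(-4) = -3
g(-4) = -10
Product = 30

30


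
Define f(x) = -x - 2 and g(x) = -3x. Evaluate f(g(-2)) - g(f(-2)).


f(g(-2)) = -8
g(f(-2)) = 0
Difference = -8

-8


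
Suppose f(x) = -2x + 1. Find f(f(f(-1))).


f(-1) = 3
f(3) = -5
f(-5) = 11

11


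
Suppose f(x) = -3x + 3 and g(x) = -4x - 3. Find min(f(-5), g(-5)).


f(-5) = 18
g(-5) = 17
min = 17

17


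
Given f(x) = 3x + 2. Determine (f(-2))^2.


16


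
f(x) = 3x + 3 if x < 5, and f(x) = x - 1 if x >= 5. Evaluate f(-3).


-6


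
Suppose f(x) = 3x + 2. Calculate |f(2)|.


f(2) = 8
|8| = 8

8


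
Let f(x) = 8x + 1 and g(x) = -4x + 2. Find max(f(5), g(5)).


f(5) = 41
g(5) = -18
max = 41

41


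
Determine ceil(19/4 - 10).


-5


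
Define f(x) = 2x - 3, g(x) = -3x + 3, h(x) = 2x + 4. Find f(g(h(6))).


h(6) = 16
g(16) = -45
f(-45) = -93

-93


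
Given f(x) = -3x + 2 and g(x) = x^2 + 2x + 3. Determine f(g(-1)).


-4


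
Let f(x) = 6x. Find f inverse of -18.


Solve 6x = -18
x = (-18) / 6 = -3

-3


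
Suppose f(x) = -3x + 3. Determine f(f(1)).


f(1) = 0
f(0) = 3

3


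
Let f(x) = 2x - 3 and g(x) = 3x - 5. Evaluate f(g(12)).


g(12) = 31
f(31) = 59

59


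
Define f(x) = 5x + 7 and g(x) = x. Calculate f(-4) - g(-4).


f(-4) = -13
g(-4) = -4
Difference = -9

-9


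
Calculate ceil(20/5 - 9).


20/5 = 4
4 - 9 = -5
ceil(-5) = -5

-5


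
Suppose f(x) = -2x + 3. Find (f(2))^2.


f(2) = -1
(-1)^2 = 1

1


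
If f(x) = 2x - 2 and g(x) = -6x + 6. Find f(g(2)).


g(2) = -6
f(-6) = -14

-14


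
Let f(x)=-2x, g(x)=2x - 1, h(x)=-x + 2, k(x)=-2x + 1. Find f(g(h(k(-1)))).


k(-1) = 3
h(3) = -1
g(-1) = -3
f(-3) = 6

6


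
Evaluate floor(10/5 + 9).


10/5 = 2
2 + 9 = 11
floor(11) = 11

11


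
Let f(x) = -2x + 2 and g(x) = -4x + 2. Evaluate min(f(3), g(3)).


-10


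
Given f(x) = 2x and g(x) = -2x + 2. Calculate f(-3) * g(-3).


f(-3) = -6
g(-3) = 8
Product = -48

-48


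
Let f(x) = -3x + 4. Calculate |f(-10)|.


f(-10) = 34
|34| = 34

34


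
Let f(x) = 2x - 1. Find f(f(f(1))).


1


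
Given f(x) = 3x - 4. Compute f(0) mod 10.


6


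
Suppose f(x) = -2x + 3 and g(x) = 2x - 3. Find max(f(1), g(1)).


1


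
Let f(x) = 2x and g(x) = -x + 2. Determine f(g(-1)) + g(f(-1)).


f(g(-1)) = 6
g(f(-1)) = 4
Sum = 10

10


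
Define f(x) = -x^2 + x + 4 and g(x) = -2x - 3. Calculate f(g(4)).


g(4) = -11
f(-11) = (-1)*(-11)^2 + 1*(-11) + 4 = -128

-128


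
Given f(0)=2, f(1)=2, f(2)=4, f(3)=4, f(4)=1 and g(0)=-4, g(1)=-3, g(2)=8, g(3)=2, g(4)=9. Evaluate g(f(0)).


f(0) = 2
g(2) = 8

8


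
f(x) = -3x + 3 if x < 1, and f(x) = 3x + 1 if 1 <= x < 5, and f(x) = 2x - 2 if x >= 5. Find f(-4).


-4 satisfies x < 1
f(-4) = 15

15


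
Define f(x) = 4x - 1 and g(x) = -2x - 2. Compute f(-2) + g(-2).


f(-2) = -9
g(-2) = 2
Sum = -7

-7


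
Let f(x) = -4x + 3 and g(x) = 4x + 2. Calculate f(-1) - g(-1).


f(-1) = 7
g(-1) = -2
Difference = 9

9


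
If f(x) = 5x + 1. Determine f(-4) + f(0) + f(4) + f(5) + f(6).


f(-4) = -19
f(0) = 1
f(4) = 21
f(5) = 26
f(6) = 31
Sum = 60

60


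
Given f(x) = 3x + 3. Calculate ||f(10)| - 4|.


f(10) = 33
|33| = 33
|33 - 4| = 29

29


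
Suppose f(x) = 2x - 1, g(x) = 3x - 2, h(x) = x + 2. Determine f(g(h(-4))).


h(-4) = -2
g(-2) = -8
f(-8) = -17

-17


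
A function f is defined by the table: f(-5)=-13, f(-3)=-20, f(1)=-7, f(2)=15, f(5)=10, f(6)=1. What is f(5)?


Reading from the table at x = 5

10


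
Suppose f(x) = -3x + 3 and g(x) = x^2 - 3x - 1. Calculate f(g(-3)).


-48


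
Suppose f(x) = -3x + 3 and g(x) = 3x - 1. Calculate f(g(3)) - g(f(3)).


-2


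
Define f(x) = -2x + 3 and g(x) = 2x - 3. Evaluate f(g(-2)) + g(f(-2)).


f(g(-2)) = 17
g(f(-2)) = 11
Sum = 28

28


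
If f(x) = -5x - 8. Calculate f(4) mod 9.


8


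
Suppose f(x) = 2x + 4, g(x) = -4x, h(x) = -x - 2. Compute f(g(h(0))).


h(0) = -2
g(-2) = 8
f(8) = 20

20


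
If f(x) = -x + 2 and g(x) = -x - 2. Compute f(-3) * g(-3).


5


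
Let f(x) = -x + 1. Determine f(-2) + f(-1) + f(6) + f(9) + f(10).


f(-2) = 3
f(-1) = 2
f(6) = -5
f(9) = -8
f(10) = -9
Sum = -17

-17


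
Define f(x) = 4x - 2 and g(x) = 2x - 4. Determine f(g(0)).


g(0) = -4
f(-4) = -18

-18


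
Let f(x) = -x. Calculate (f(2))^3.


f(2) = -2
(-2)^3 = -8

-8


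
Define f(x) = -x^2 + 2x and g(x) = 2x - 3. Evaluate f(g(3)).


g(3) = 3
f(3) = (-1)*(3)^2 + 2*(3) = -3

-3


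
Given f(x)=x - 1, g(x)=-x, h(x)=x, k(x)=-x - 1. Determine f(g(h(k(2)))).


k(2) = -3
h(-3) = -3
g(-3) = 3
f(3) = 2

2


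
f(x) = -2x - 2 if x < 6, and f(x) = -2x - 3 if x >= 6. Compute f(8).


8 satisfies x >= 6
f(8) = -19

-19


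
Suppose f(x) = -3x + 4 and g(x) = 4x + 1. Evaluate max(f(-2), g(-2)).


f(-2) = 10
g(-2) = -7
max = 10

10


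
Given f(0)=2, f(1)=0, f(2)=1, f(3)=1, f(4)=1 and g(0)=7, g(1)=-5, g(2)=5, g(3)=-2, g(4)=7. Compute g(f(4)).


f(4) = 1
g(1) = -5

-5


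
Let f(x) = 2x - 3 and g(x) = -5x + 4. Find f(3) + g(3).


f(3) = 3
g(3) = -11
Sum = -8

-8


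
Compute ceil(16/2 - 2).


16/2 = 8
8 - 2 = 6
ceil(6) = 6

6


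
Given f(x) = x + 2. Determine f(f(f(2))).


f(2) = 4
f(4) = 6
f(6) = 8

8


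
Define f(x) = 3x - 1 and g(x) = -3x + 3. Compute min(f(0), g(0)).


f(0) = -1
g(0) = 3
min = -1

-1


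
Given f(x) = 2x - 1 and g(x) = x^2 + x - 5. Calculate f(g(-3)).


g(-3) = 1
f(1) = 1

1


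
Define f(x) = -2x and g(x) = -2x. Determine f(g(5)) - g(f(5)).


f(g(5)) = 20
g(f(5)) = 20
Difference = 0

0


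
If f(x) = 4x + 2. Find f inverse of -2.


Solve 4x + 2 = -2
x = (-2 - 2) / 4 = -1

-1


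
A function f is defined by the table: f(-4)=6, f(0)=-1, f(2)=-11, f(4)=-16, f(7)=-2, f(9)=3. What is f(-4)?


Reading from the table at x = -4

6


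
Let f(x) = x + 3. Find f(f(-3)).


f(-3) = 0
f(0) = 3

3


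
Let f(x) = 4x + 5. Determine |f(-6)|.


f(-6) = -19
|-19| = 19

19


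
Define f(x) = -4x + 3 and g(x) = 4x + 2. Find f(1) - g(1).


f(1) = -1
g(1) = 6
Difference = -7

-7


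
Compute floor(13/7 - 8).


13/7 = 1.8571
1.8571 - 8 = -6.1429
floor(-6.1429) = -7

-7


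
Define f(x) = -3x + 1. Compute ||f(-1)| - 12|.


f(-1) = 4
|4| = 4
|4 - 12| = 8

8


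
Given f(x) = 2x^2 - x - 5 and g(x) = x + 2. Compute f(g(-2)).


g(-2) = 0
f(0) = 2*(0)^2 - 1*(0) - 5 = -5

-5


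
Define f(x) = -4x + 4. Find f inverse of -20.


Solve -4x + 4 = -20
x = (-20 - 4) / (-4) = 6

6


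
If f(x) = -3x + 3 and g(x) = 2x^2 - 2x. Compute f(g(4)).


g(4) = 24
f(24) = -69

-69


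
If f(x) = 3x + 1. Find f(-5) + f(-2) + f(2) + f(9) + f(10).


47


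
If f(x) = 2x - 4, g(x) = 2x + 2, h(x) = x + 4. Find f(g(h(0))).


h(0) = 4
g(4) = 10
f(10) = 16

16


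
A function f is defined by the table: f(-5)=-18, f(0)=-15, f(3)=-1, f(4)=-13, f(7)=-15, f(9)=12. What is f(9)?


Reading from the table at x = 9

12


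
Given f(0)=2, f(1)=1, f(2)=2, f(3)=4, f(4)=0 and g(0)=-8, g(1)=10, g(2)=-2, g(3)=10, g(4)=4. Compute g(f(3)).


4


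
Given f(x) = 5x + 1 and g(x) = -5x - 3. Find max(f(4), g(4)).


f(4) = 21
g(4) = -23
max = 21

21


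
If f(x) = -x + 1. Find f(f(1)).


f(1) = 0
f(0) = 1

1


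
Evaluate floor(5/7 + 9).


5/7 = 0.7143
0.7143 + 9 = 9.7143
floor(9.7143) = 9

9


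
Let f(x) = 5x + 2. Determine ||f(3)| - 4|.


f(3) = 17
|17| = 17
|17 - 4| = 13

13


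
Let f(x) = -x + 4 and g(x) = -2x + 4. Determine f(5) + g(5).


f(5) = -1
g(5) = -6
Sum = -7

-7


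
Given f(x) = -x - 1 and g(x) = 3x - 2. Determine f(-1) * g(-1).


f(-1) = 0
g(-1) = -5
Product = 0

0


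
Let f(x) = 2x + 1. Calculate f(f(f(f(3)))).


f(3) = 7
f(7) = 15
f(15) = 31
f(31) = 63

63


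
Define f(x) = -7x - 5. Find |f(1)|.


f(1) = -12
|-12| = 12

12


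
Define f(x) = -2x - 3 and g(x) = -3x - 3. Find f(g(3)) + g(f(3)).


f(g(3)) = 21
g(f(3)) = 24
Sum = 45

45


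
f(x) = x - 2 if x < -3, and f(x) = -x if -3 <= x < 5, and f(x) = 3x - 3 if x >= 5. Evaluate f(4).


4 satisfies -3 <= x < 5
f(4) = -4

-4


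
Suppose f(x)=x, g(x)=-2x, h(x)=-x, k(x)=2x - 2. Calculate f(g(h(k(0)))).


k(0) = -2
h(-2) = 2
g(2) = -4
f(-4) = -4

-4


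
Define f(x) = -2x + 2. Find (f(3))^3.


-64


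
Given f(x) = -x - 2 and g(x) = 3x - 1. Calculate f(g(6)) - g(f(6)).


6


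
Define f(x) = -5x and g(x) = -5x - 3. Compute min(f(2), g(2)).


f(2) = -10
g(2) = -13
min = -13

-13


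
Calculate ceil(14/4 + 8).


14/4 = 3.5
3.5 + 8 = 11.5
ceil(11.5) = 12

12


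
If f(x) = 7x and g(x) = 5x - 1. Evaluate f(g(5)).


168


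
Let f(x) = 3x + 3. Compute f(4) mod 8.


f(4) = 15
15 mod 8 = 7

7


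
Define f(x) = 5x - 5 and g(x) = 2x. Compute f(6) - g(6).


f(6) = 25
g(6) = 12
Difference = 13

13


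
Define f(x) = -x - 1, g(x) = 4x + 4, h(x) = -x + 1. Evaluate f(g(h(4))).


h(4) = -3
g(-3) = -8
f(-8) = 7

7


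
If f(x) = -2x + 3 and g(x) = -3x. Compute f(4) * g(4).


f(4) = -5
g(4) = -12
Product = 60

60


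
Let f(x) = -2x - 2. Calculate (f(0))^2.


f(0) = -2
(-2)^2 = 4

4


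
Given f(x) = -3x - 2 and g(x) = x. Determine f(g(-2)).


g(-2) = -2
f(-2) = 4

4


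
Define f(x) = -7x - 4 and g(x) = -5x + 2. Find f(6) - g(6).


f(6) = -46
g(6) = -28
Difference = -18

-18


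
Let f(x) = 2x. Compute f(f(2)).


f(2) = 4
f(4) = 8

8


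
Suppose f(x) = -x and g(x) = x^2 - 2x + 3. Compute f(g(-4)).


-27


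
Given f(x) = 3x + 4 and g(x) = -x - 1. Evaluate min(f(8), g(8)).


f(8) = 28
g(8) = -9
min = -9

-9


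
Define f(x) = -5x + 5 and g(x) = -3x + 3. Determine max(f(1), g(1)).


f(1) = 0
g(1) = 0
max = 0

0


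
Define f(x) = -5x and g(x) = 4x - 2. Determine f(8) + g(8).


f(8) = -40
g(8) = 30
Sum = -10

-10


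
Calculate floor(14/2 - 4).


14/2 = 7
7 - 4 = 3
floor(3) = 3

3


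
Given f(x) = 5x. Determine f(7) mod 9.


f(7) = 35
35 mod 9 = 8

8


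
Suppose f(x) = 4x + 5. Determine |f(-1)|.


f(-1) = 1
|1| = 1

1


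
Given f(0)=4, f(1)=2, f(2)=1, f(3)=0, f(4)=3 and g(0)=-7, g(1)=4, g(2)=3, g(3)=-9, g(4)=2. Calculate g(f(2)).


f(2) = 1
g(1) = 4

4


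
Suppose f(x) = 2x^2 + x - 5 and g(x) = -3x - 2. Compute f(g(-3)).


g(-3) = 7
f(7) = 2*(7)^2 + 1*(7) - 5 = 100

100


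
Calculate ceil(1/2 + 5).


1/2 = 0.5
0.5 + 5 = 5.5
ceil(5.5) = 6

6


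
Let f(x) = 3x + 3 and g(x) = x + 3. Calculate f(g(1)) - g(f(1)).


6


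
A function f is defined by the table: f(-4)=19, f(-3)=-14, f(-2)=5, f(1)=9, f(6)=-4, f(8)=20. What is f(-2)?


Reading from the table at x = -2

5


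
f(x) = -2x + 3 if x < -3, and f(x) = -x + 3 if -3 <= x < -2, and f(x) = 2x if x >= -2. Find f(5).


5 satisfies x >= -2
f(5) = 10

10


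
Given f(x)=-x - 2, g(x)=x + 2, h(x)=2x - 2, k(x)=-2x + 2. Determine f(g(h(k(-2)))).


-14


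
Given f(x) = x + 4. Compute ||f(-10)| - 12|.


6


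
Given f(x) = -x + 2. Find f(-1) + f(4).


f(-1) = 3
f(4) = -2
Sum = 1

1


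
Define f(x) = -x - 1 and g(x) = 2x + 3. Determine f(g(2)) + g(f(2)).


f(g(2)) = -8
g(f(2)) = -3
Sum = -11

-11


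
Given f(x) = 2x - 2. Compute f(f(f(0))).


f(0) = -2
f(-2) = -6
f(-6) = -14

-14


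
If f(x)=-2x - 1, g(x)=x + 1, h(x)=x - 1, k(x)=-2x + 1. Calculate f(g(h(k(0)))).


k(0) = 1
h(1) = 0
g(0) = 1
f(1) = -3

-3


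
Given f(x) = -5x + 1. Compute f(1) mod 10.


f(1) = -4
-4 mod 10 = 6

6


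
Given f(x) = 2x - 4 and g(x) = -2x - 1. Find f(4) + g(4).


f(4) = 4
g(4) = -9
Sum = -5

-5


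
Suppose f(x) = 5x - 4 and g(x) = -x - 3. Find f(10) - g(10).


f(10) = 46
g(10) = -13
Difference = 59

59


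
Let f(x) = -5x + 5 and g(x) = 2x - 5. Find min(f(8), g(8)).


f(8) = -35
g(8) = 11
min = -35

-35


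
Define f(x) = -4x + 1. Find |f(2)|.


f(2) = -7
|-7| = 7

7


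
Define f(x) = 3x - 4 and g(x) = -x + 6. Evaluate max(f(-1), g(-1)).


f(-1) = -7
g(-1) = 7
max = 7

7


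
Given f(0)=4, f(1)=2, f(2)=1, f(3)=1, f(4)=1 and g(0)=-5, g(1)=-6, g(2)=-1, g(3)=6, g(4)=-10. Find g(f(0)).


f(0) = 4
g(4) = -10

-10


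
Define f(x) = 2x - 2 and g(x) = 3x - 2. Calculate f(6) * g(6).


f(6) = 10
g(6) = 16
Product = 160

160


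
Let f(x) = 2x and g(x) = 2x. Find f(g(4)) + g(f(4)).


f(g(4)) = 16
g(f(4)) = 16
Sum = 32

32


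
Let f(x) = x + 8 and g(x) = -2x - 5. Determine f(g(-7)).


17


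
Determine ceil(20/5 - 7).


20/5 = 4
4 - 7 = -3
ceil(-3) = -3

-3


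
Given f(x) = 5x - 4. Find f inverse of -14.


Solve 5x - 4 = -14
x = (-14 + 4) / 5 = -2

-2


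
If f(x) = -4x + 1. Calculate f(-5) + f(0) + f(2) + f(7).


-12


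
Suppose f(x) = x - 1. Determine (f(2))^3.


f(2) = 1
(1)^3 = 1

1


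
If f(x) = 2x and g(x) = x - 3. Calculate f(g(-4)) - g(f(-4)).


f(g(-4)) = -14
g(f(-4)) = -11
Difference = -3

-3


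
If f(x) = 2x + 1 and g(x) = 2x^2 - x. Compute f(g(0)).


g(0) = 0
f(0) = 1

1


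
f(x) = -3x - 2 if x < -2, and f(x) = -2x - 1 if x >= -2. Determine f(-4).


-4 satisfies x < -2
f(-4) = 10

10


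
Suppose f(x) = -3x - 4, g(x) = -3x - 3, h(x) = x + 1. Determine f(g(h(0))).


h(0) = 1
g(1) = -6
f(-6) = 14

14


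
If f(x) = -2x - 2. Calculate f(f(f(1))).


f(1) = -4
f(-4) = 6
f(6) = -14

-14


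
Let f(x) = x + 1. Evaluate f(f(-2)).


f(-2) = -1
f(-1) = 0

0


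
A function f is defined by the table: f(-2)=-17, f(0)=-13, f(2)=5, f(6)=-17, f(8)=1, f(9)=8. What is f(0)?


Reading from the table at x = 0

-13


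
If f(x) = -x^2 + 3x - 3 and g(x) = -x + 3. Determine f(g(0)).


-3


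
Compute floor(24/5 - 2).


2


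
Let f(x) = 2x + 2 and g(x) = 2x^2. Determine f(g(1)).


g(1) = 2
f(2) = 6

6


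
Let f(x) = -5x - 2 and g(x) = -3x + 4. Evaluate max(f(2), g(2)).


-2


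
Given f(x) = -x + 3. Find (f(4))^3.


f(4) = -1
(-1)^3 = -1

-1


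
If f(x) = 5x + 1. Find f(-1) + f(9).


f(-1) = -4
f(9) = 46
Sum = 42

42


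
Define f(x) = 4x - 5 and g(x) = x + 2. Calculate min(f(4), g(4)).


f(4) = 11
g(4) = 6
min = 6

6


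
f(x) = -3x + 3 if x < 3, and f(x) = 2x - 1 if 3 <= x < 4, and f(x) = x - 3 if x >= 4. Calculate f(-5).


-5 satisfies x < 3
f(-5) = 18

18


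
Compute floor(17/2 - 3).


5


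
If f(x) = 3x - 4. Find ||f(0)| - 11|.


f(0) = -4
|-4| = 4
|4 - 11| = 7

7


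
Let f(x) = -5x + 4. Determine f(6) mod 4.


f(6) = -26
-26 mod 4 = 2

2


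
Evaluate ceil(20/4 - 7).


20/4 = 5
5 - 7 = -2
ceil(-2) = -2

-2


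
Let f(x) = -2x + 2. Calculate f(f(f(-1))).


f(-1) = 4
f(4) = -6
f(-6) = 14

14


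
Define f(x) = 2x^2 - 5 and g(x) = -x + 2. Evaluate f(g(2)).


g(2) = 0
f(0) = 2*(0)^2 - 5 = -5

-5


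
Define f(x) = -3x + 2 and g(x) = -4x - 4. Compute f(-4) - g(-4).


2


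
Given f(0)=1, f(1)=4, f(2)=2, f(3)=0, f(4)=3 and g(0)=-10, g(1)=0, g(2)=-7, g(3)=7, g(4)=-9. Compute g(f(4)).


f(4) = 3
g(3) = 7

7


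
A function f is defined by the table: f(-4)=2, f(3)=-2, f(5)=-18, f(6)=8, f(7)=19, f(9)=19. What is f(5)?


Reading from the table at x = 5

-18


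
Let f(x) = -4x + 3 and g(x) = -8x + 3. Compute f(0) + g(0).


f(0) = 3
g(0) = 3
Sum = 6

6


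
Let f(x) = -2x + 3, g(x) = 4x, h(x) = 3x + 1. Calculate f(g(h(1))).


h(1) = 4
g(4) = 16
f(16) = -29

-29


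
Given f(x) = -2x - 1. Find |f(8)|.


f(8) = -17
|-17| = 17

17


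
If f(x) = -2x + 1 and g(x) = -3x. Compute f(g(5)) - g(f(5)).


4


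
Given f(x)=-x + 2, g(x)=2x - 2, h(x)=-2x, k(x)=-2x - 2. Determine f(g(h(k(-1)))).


k(-1) = 0
h(0) = 0
g(0) = -2
f(-2) = 4

4


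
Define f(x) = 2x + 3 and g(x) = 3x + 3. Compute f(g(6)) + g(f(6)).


f(g(6)) = 45
g(f(6)) = 48
Sum = 93

93


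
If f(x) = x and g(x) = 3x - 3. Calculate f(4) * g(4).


36


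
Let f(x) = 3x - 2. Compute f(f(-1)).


f(-1) = -5
f(-5) = -17

-17


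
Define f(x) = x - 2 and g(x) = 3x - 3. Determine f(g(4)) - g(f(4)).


f(g(4)) = 7
g(f(4)) = 3
Difference = 4

4


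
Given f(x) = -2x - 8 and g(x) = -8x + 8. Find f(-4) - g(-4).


-40


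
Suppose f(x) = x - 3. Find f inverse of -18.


Solve x - 3 = -18
x = (-18 + 3) / 1 = -15

-15


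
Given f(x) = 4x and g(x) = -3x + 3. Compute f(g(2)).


-12


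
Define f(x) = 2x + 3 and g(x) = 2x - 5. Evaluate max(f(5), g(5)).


f(5) = 13
g(5) = 5
max = 13

13


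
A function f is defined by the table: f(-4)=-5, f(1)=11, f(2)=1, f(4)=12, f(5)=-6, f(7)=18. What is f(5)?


Reading from the table at x = 5

-6


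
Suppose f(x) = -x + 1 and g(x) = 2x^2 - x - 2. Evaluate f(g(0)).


g(0) = -2
f(-2) = 3

3


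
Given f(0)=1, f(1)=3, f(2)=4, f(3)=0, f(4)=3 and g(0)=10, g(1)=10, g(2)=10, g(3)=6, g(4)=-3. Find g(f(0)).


f(0) = 1
g(1) = 10

10


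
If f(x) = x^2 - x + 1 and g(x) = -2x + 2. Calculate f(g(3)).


g(3) = -4
f(-4) = 1*(-4)^2 - 1*(-4) + 1 = 21

21


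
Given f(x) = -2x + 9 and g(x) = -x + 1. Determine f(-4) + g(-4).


f(-4) = 17
g(-4) = 5
Sum = 22

22


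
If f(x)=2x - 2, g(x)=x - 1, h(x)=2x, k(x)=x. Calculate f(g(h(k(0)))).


k(0) = 0
h(0) = 0
g(0) = -1
f(-1) = -4

-4


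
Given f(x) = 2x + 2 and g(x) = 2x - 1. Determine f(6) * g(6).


154


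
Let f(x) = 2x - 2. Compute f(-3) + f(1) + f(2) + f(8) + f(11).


f(-3) = -8
f(1) = 0
f(2) = 2
f(8) = 14
f(11) = 20
Sum = 28

28


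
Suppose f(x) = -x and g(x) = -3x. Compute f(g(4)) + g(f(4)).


f(g(4)) = 12
g(f(4)) = 12
Sum = 24

24


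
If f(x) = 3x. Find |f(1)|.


3


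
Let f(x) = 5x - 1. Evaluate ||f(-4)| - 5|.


f(-4) = -21
|-21| = 21
|21 - 5| = 16

16


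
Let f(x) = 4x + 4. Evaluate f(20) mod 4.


f(20) = 84
84 mod 4 = 0

0


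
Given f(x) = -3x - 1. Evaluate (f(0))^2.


1


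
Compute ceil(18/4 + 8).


18/4 = 4.5
4.5 + 8 = 12.5
ceil(12.5) = 13

13


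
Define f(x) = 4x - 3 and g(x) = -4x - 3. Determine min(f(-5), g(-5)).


f(-5) = -23
g(-5) = 17
min = -23

-23


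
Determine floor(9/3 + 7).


9/3 = 3
3 + 7 = 10
floor(10) = 10

10


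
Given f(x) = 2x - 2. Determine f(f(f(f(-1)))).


f(-1) = -4
f(-4) = -10
f(-10) = -22
f(-22) = -46

-46


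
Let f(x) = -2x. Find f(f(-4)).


-16


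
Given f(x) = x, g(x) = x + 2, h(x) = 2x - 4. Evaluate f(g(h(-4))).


h(-4) = -12
g(-12) = -10
f(-10) = -10

-10


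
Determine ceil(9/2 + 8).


9/2 = 4.5
4.5 + 8 = 12.5
ceil(12.5) = 13

13


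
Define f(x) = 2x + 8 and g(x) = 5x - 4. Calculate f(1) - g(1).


f(1) = 10
g(1) = 1
Difference = 9

9


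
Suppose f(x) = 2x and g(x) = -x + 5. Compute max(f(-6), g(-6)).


f(-6) = -12
g(-6) = 11
max = 11

11


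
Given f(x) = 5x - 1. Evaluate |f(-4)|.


f(-4) = -21
|-21| = 21

21


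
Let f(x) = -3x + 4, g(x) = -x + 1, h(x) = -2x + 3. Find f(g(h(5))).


-20


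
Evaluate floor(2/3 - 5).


2/3 = 0.6667
0.6667 - 5 = -4.3333
floor(-4.3333) = -5

-5


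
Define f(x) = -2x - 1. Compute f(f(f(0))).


f(0) = -1
f(-1) = 1
f(1) = -3

-3


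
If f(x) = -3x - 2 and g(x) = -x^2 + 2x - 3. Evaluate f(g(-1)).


g(-1) = -6
f(-6) = 16

16


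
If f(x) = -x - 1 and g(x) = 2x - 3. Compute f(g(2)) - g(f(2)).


f(g(2)) = -2
g(f(2)) = -9
Difference = 7

7


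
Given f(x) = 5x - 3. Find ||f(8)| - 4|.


f(8) = 37
|37| = 37
|37 - 4| = 33

33


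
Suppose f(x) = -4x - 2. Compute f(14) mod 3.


f(14) = -58
-58 mod 3 = 2

2


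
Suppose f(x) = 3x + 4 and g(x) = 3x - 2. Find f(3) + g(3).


f(3) = 13
g(3) = 7
Sum = 20

20


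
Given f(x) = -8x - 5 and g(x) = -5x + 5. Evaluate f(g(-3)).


g(-3) = 20
f(20) = -165

-165


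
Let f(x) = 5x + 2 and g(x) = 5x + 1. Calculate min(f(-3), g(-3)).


f(-3) = -13
g(-3) = -14
min = -14

-14


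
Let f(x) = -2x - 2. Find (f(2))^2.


f(2) = -6
(-6)^2 = 36

36


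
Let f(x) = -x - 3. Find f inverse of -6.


Solve -x - 3 = -6
x = (-6 + 3) / (-1) = 3

3


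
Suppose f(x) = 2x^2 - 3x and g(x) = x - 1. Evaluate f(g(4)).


g(4) = 3
f(3) = 2*(3)^2 - 3*(3) = 9

9


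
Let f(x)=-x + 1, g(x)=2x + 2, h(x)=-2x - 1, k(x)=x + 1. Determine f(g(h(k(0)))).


k(0) = 1
h(1) = -3
g(-3) = -4
f(-4) = 5

5


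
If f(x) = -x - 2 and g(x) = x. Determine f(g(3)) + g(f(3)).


f(g(3)) = -5
g(f(3)) = -5
Sum = -10

-10


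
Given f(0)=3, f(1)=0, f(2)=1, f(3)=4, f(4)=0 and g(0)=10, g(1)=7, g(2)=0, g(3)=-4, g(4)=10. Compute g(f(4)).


f(4) = 0
g(0) = 10

10


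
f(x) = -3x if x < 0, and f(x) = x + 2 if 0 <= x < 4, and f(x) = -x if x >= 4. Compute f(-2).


-2 satisfies x < 0
f(-2) = 6

6


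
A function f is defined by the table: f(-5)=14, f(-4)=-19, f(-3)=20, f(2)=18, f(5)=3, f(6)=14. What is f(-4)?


Reading from the table at x = -4

-19


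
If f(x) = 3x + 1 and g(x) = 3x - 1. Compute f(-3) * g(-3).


f(-3) = -8
g(-3) = -10
Product = 80

80


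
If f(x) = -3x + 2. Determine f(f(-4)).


f(-4) = 14
f(14) = -40

-40


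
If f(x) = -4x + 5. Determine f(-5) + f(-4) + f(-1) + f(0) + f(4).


f(-5) = 25
f(-4) = 21
f(-1) = 9
f(0) = 5
f(4) = -11
Sum = 49

49


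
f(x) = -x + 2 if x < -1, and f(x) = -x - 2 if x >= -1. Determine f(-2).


4


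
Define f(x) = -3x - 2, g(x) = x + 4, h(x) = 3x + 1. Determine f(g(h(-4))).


h(-4) = -11
g(-11) = -7
f(-7) = 19

19


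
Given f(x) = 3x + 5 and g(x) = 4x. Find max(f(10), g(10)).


f(10) = 35
g(10) = 40
max = 40

40


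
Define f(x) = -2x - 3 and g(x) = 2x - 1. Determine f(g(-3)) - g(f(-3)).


f(g(-3)) = 11
g(f(-3)) = 5
Difference = 6

6


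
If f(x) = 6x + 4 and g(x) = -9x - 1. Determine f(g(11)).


g(11) = -100
f(-100) = -596

-596


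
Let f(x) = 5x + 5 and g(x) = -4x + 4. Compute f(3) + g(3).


f(3) = 20
g(3) = -8
Sum = 12

12


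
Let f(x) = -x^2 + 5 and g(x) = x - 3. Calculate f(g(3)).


g(3) = 0
f(0) = (-1)*(0)^2 + 5 = 5

5


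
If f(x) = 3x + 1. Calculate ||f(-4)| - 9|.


f(-4) = -11
|-11| = 11
|11 - 9| = 2

2


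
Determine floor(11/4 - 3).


11/4 = 2.75
2.75 - 3 = -0.25
floor(-0.25) = -1

-1


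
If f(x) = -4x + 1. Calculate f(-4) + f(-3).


f(-4) = 17
f(-3) = 13
Sum = 30

30


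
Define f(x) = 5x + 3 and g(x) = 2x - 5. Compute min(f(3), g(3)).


f(3) = 18
g(3) = 1
min = 1

1


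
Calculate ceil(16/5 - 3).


16/5 = 3.2
3.2 - 3 = 0.2
ceil(0.2) = 1

1


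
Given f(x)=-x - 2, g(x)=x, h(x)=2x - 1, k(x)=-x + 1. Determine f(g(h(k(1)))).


k(1) = 0
h(0) = -1
g(-1) = -1
f(-1) = -1

-1


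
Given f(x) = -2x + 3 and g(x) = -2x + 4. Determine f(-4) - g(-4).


f(-4) = 11
g(-4) = 12
Difference = -1

-1


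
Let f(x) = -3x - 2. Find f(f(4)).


40


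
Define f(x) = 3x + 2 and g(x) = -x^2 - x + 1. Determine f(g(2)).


g(2) = -5
f(-5) = -13

-13


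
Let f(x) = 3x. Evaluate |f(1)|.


3


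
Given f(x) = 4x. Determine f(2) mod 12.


f(2) = 8
8 mod 12 = 8

8


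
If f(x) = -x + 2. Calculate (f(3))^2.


f(3) = -1
(-1)^2 = 1

1


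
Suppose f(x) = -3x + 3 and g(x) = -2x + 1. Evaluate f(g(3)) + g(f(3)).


f(g(3)) = 18
g(f(3)) = 13
Sum = 31

31


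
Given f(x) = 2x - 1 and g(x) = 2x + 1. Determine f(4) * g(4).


f(4) = 7
g(4) = 9
Product = 63

63


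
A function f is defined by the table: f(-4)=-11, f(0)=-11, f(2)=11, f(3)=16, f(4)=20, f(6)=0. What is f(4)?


Reading from the table at x = 4

20


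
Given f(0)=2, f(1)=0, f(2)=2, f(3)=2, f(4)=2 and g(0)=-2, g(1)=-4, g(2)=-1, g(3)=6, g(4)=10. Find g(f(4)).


f(4) = 2
g(2) = -1

-1


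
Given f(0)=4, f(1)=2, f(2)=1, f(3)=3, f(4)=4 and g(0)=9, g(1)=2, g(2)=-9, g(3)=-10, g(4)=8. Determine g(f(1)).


f(1) = 2
g(2) = -9

-9


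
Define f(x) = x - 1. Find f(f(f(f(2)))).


f(2) = 1
f(1) = 0
f(0) = -1
f(-1) = -2

-2


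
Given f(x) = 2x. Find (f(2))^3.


64


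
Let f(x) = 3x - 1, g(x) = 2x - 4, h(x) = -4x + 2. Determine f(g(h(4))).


h(4) = -14
g(-14) = -32
f(-32) = -97

-97


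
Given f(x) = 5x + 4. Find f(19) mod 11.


0


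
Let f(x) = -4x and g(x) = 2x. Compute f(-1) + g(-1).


f(-1) = 4
g(-1) = -2
Sum = 2

2


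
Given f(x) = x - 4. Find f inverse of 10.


Solve x - 4 = 10
x = (10 + 4) / 1 = 14

14


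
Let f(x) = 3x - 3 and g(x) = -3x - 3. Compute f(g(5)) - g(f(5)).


f(g(5)) = -57
g(f(5)) = -39
Difference = -18

-18


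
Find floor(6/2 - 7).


6/2 = 3
3 - 7 = -4
floor(-4) = -4

-4


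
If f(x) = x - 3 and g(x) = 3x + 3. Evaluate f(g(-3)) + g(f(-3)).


f(g(-3)) = -9
g(f(-3)) = -15
Sum = -24

-24


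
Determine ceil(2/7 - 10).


2/7 = 0.2857
0.2857 - 10 = -9.7143
ceil(-9.7143) = -9

-9


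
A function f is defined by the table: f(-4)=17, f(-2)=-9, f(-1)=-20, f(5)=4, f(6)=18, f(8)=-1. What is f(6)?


Reading from the table at x = 6

18


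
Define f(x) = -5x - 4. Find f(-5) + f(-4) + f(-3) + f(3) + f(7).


f(-5) = 21
f(-4) = 16
f(-3) = 11
f(3) = -19
f(7) = -39
Sum = -10

-10


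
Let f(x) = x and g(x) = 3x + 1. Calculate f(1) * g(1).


f(1) = 1
g(1) = 4
Product = 4

4


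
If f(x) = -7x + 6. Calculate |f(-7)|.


55


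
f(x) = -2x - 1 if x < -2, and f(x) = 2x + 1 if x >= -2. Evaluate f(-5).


-5 satisfies x < -2
f(-5) = 9

9


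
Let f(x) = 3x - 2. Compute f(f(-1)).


f(-1) = -5
f(-5) = -17

-17


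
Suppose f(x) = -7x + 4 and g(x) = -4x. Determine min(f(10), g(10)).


f(10) = -66
g(10) = -40
min = -66

-66


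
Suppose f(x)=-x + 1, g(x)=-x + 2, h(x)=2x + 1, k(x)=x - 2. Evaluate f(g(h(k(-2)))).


k(-2) = -4
h(-4) = -7
g(-7) = 9
f(9) = -8

-8


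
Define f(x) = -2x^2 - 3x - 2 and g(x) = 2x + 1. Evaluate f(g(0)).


g(0) = 1
f(1) = (-2)*(1)^2 - 3*(1) - 2 = -7

-7


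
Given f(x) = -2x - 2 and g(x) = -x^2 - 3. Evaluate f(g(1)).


g(1) = -4
f(-4) = 6

6


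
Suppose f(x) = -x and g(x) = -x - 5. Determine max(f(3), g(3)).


f(3) = -3
g(3) = -8
max = -3

-3


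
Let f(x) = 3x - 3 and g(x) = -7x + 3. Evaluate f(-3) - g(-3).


f(-3) = -12
g(-3) = 24
Difference = -36

-36


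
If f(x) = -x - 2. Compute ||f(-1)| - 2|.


f(-1) = -1
|-1| = 1
|1 - 2| = 1

1


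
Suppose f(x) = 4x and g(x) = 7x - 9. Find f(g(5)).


104


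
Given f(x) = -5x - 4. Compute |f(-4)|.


16


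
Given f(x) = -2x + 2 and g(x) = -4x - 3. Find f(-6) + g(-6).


35


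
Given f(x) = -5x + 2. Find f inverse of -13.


Solve -5x + 2 = -13
x = (-13 - 2) / (-5) = 3

3


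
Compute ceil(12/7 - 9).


12/7 = 1.7143
1.7143 - 9 = -7.2857
ceil(-7.2857) = -7

-7


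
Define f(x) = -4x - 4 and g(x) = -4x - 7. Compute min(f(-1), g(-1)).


f(-1) = 0
g(-1) = -3
min = -3

-3


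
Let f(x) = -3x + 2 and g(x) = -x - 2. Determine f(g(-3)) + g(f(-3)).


f(g(-3)) = -1
g(f(-3)) = -13
Sum = -14

-14


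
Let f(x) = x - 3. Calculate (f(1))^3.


f(1) = -2
(-2)^3 = -8

-8


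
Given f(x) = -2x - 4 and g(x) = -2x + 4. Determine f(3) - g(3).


-8


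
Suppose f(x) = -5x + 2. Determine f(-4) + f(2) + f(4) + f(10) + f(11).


f(-4) = 22
f(2) = -8
f(4) = -18
f(10) = -48
f(11) = -53
Sum = -105

-105


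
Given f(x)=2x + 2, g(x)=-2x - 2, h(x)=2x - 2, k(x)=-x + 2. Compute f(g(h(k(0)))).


k(0) = 2
h(2) = 2
g(2) = -6
f(-6) = -10

-10
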